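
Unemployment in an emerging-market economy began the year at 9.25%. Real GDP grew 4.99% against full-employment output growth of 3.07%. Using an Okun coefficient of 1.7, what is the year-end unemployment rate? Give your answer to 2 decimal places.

8.12%

Growth-rate Okun's law: g_Y = g_Y* - β × Δu, so Δu = (g_Y* - g_Y)/β.
Δu = (3.07 - 4.99)/1.7 = -1.92/1.7 = -1.13 percentage points.
Year-end unemployment = 9.25 - 1.13 = 8.12%.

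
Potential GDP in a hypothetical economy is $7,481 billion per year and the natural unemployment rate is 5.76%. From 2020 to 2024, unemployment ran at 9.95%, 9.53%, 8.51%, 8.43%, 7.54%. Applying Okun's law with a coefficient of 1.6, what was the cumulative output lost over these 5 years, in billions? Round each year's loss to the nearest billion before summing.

Year 2020: gap = -1.6 × (9.95 - 5.76) = -6.704%, loss ≈ 7481 × 6.704/100 ≈ 502.
Year 2021: gap = -1.6 × (9.53 - 5.76) = -6.032%, loss ≈ 7481 × 6.032/100 ≈ 451.
Year 2022: gap = -1.6 × (8.51 - 5.76) = -4.4%, loss ≈ 7481 × 4.4/100 ≈ 329.
Year 2023: gap = -1.6 × (8.43 - 5.76) = -4.272%, loss ≈ 7481 × 4.272/100 ≈ 320.
Year 2024: gap = -1.6 × (7.54 - 5.76) = -2.848%, loss ≈ 7481 × 2.848/100 ≈ 213.
Total lost output = 502 + 451 + 329 + 320 + 213 = 1815 billion.

$1,815 billion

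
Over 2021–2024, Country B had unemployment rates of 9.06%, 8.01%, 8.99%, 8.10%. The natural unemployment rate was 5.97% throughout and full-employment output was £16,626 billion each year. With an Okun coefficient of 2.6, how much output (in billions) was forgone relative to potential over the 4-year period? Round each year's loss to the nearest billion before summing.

Year 2021: gap = -2.6 × (9.06 - 5.97) = -8.034%, loss ≈ 16626 × 8.034/100 ≈ 1336.
Year 2022: gap = -2.6 × (8.01 - 5.97) = -5.304%, loss ≈ 16626 × 5.304/100 ≈ 882.
Year 2023: gap = -2.6 × (8.99 - 5.97) = -7.852%, loss ≈ 16626 × 7.852/100 ≈ 1305.
Year 2024: gap = -2.6 × (8.1 - 5.97) = -5.538%, loss ≈ 16626 × 5.538/100 ≈ 921.
Total lost output = 1336 + 882 + 1305 + 921 = 4444 billion.

£4,444 billion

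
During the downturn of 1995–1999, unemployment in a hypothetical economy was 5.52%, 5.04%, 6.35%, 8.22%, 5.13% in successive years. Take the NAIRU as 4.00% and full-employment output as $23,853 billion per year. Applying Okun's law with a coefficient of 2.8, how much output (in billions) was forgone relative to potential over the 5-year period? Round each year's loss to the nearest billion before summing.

Year 1995: gap = -2.8 × (5.52 - 4) = -4.256%, loss ≈ 23853 × 4.256/100 ≈ 1015.
Year 1996: gap = -2.8 × (5.04 - 4) = -2.912%, loss ≈ 23853 × 2.912/100 ≈ 695.
Year 1997: gap = -2.8 × (6.35 - 4) = -6.58%, loss ≈ 23853 × 6.58/100 ≈ 1570.
Year 1998: gap = -2.8 × (8.22 - 4) = -11.816%, loss ≈ 23853 × 11.816/100 ≈ 2818.
Year 1999: gap = -2.8 × (5.13 - 4) = -3.164%, loss ≈ 23853 × 3.164/100 ≈ 755.
Total lost output = 1015 + 695 + 1570 + 2818 + 755 = 6853 billion.

$6,853 billion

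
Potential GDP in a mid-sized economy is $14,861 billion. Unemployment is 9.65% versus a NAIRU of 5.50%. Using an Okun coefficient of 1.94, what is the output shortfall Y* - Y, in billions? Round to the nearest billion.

$1,196 billion

Output gap = -1.94 × (9.65 - 5.5) = -1.94 × 4.15 = -8.051%.
Actual GDP ≈ 14861 × 0.91949 ≈ 13665 billion, so the shortfall is 14861 - 13665 = 1196 billion.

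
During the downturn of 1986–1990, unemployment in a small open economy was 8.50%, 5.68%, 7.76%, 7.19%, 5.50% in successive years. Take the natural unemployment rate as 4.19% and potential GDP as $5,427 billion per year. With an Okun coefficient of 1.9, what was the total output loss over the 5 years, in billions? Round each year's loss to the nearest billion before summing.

Year 1986: gap = -1.9 × (8.5 - 4.19) = -8.189%, loss ≈ 5427 × 8.189/100 ≈ 444.
Year 1987: gap = -1.9 × (5.68 - 4.19) = -2.831%, loss ≈ 5427 × 2.831/100 ≈ 154.
Year 1988: gap = -1.9 × (7.76 - 4.19) = -6.783%, loss ≈ 5427 × 6.783/100 ≈ 368.
Year 1989: gap = -1.9 × (7.19 - 4.19) = -5.7%, loss ≈ 5427 × 5.7/100 ≈ 309.
Year 1990: gap = -1.9 × (5.5 - 4.19) = -2.489%, loss ≈ 5427 × 2.489/100 ≈ 135.
Total lost output = 444 + 154 + 368 + 309 + 135 = 1410 billion.

$1,410 billion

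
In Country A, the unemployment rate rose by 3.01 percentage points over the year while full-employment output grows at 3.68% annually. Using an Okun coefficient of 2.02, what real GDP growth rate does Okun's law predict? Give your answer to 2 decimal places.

Growth-rate Okun's law: g_Y = g_Y* - β × Δu.
g_Y = 3.68 - 2.02 × (3.01) = 3.68 - 6.0802 = -2.4002%, i.e. -2.40% to 2 d.p.

-2.40%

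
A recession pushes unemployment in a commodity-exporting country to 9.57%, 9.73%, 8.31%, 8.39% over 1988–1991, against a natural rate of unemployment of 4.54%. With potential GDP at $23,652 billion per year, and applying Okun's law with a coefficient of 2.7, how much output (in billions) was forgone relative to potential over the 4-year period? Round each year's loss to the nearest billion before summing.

Year 1988: gap = -2.7 × (9.57 - 4.54) = -13.581%, loss ≈ 23652 × 13.581/100 ≈ 3212.
Year 1989: gap = -2.7 × (9.73 - 4.54) = -14.013%, loss ≈ 23652 × 14.013/100 ≈ 3314.
Year 1990: gap = -2.7 × (8.31 - 4.54) = -10.179%, loss ≈ 23652 × 10.179/100 ≈ 2408.
Year 1991: gap = -2.7 × (8.39 - 4.54) = -10.395%, loss ≈ 23652 × 10.395/100 ≈ 2459.
Total lost output = 3212 + 3314 + 2408 + 2459 = 11393 billion.

$11,393 billion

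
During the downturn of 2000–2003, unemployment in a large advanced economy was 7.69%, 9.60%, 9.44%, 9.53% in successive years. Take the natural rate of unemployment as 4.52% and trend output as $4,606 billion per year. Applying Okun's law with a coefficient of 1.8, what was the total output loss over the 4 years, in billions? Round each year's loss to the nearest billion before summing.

Year 2000: gap = -1.8 × (7.69 - 4.52) = -5.706%, loss ≈ 4606 × 5.706/100 ≈ 263.
Year 2001: gap = -1.8 × (9.6 - 4.52) = -9.144%, loss ≈ 4606 × 9.144/100 ≈ 421.
Year 2002: gap = -1.8 × (9.44 - 4.52) = -8.856%, loss ≈ 4606 × 8.856/100 ≈ 408.
Year 2003: gap = -1.8 × (9.53 - 4.52) = -9.018%, loss ≈ 4606 × 9.018/100 ≈ 415.
Total lost output = 263 + 421 + 408 + 415 = 1507 billion.

$1,507 billion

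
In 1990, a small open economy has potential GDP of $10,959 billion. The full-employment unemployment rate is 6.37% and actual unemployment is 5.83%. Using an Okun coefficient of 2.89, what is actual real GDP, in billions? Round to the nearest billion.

Unemployment gap = 5.83 - 6.37 = -0.54 points, so the output gap is -2.89 × (-0.54) = 1.5606%.
Actual GDP = 10959 × (1 + 1.5606/100) = 10959 × 1.015606 ≈ 11130 billion.

$11,130 billion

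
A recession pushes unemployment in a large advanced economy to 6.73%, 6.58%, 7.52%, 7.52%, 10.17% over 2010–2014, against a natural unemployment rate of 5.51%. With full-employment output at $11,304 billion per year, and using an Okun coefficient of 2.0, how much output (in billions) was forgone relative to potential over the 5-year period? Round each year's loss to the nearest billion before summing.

Year 2010: gap = -2.0 × (6.73 - 5.51) = -2.44%, loss ≈ 11304 × 2.44/100 ≈ 276.
Year 2011: gap = -2.0 × (6.58 - 5.51) = -2.14%, loss ≈ 11304 × 2.14/100 ≈ 242.
Year 2012: gap = -2.0 × (7.52 - 5.51) = -4.02%, loss ≈ 11304 × 4.02/100 ≈ 454.
Year 2013: gap = -2.0 × (7.52 - 5.51) = -4.02%, loss ≈ 11304 × 4.02/100 ≈ 454.
Year 2014: gap = -2.0 × (10.17 - 5.51) = -9.32%, loss ≈ 11304 × 9.32/100 ≈ 1054.
Total lost output = 276 + 242 + 454 + 454 + 1054 = 2480 billion.

$2,480 billion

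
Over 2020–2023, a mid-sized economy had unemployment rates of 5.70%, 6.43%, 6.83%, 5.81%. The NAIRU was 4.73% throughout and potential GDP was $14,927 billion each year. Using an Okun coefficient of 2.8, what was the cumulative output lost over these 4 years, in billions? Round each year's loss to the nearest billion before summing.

$2,445 billion

Year 2020: gap = -2.8 × (5.7 - 4.73) = -2.716%, loss ≈ 14927 × 2.716/100 ≈ 405.
Year 2021: gap = -2.8 × (6.43 - 4.73) = -4.76%, loss ≈ 14927 × 4.76/100 ≈ 711.
Year 2022: gap = -2.8 × (6.83 - 4.73) = -5.88%, loss ≈ 14927 × 5.88/100 ≈ 878.
Year 2023: gap = -2.8 × (5.81 - 4.73) = -3.024%, loss ≈ 14927 × 3.024/100 ≈ 451.
Total lost output = 405 + 711 + 878 + 451 = 2445 billion.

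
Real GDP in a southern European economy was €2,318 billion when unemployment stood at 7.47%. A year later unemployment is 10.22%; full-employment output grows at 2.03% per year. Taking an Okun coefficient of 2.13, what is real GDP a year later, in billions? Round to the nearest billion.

Δu = 10.22 - 7.47 = 2.75 points.
Okun's law (growth form): g_Y = g_Y* - β × Δu = 2.03 - 2.13 × (2.75) = 2.03 - 5.8575 = -3.8275%.
Real GDP in the next year = 2318 × (1 - 3.8275/100) = 2318 × 0.961725 ≈ 2229 billion.

€2,229 billion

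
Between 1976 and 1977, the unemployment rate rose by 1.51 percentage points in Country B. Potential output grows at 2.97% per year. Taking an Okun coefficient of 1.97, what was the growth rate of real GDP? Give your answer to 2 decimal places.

Growth-rate Okun's law: g_Y = g_Y* - β × Δu.
g_Y = 2.97 - 1.97 × (1.51) = 2.97 - 2.9747 = -0.0047%, i.e. -0.00% to 2 d.p.

-0.00%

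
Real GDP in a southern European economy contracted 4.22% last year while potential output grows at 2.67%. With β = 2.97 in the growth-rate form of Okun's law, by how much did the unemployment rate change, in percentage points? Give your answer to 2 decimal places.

2.32 percentage points

Growth-rate Okun's law: g_Y = g_Y* - β × Δu, so Δu = (g_Y* - g_Y)/β.
Δu = (2.67 + 4.22)/2.97 = 6.89/2.97 = 2.32 percentage points.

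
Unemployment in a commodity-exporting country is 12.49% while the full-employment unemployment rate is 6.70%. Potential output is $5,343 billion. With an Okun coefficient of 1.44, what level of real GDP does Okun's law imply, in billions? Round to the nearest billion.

$4,898 billion

Unemployment gap = 12.49 - 6.7 = 5.79 points, so the output gap is -1.44 × 5.79 = -8.3376%.
Actual GDP = 5343 × (1 - 8.3376/100) = 5343 × 0.916624 ≈ 4898 billion.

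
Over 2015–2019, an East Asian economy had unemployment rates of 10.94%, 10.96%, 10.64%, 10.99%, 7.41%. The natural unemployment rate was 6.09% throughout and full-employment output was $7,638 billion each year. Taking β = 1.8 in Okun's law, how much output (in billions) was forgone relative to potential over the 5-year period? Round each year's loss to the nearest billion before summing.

$2,818 billion

Year 2015: gap = -1.8 × (10.94 - 6.09) = -8.73%, loss ≈ 7638 × 8.73/100 ≈ 667.
Year 2016: gap = -1.8 × (10.96 - 6.09) = -8.766%, loss ≈ 7638 × 8.766/100 ≈ 670.
Year 2017: gap = -1.8 × (10.64 - 6.09) = -8.19%, loss ≈ 7638 × 8.19/100 ≈ 626.
Year 2018: gap = -1.8 × (10.99 - 6.09) = -8.82%, loss ≈ 7638 × 8.82/100 ≈ 674.
Year 2019: gap = -1.8 × (7.41 - 6.09) = -2.376%, loss ≈ 7638 × 2.376/100 ≈ 181.
Total lost output = 667 + 670 + 626 + 674 + 181 = 2818 billion.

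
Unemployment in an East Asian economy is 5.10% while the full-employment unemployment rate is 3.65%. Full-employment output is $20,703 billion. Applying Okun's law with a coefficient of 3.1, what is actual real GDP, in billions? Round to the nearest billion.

Unemployment gap = 5.1 - 3.65 = 1.45 points, so the output gap is -3.1 × 1.45 = -4.495%.
Actual GDP = 20703 × (1 - 4.495/100) = 20703 × 0.95505 ≈ 19772 billion.

$19,772 billion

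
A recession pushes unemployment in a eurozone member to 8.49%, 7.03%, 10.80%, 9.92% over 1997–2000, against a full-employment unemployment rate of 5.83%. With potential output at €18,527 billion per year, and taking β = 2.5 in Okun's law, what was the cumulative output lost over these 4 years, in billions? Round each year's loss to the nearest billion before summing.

€5,984 billion

Year 1997: gap = -2.5 × (8.49 - 5.83) = -6.65%, loss ≈ 18527 × 6.65/100 ≈ 1232.
Year 1998: gap = -2.5 × (7.03 - 5.83) = -3%, loss ≈ 18527 × 3/100 ≈ 556.
Year 1999: gap = -2.5 × (10.8 - 5.83) = -12.425%, loss ≈ 18527 × 12.425/100 ≈ 2302.
Year 2000: gap = -2.5 × (9.92 - 5.83) = -10.225%, loss ≈ 18527 × 10.225/100 ≈ 1894.
Total lost output = 1232 + 556 + 2302 + 1894 = 5984 billion.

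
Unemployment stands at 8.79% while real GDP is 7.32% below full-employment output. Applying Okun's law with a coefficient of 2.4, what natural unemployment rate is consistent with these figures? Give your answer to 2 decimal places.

5.74%

From Okun's law, u - u* = -(output gap)/β = -(-7.32)/2.4 = 3.05 points.
So u* = 8.79 - 3.05 = 5.74%.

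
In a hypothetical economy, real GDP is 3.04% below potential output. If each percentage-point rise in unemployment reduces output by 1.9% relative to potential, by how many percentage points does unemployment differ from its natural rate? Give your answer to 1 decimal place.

Okun's law: output gap = -β × (u - u*), so u - u* = -(output gap)/β.
u - u* = -(-3.04)/1.9 = 1.6 percentage points.

1.6 percentage points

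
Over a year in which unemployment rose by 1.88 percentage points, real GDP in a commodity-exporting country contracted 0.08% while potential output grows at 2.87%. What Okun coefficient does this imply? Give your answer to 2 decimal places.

Growth form: g_Y = g_Y* - β × Δu, so β = (g_Y* - g_Y)/Δu.
β = (2.87 + 0.08)/1.88 = 2.95/1.88 = 1.57.

β ≈ 1.57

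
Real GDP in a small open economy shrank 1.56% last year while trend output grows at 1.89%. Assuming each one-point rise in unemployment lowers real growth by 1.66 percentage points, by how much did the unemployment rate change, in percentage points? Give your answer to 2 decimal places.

2.08 percentage points

Growth-rate Okun's law: g_Y = g_Y* - β × Δu, so Δu = (g_Y* - g_Y)/β.
Δu = (1.89 + 1.56)/1.66 = 3.45/1.66 = 2.08 percentage points.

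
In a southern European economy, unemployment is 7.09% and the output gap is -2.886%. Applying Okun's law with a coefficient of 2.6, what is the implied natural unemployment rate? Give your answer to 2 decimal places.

From Okun's law, u - u* = -(output gap)/β = -(-2.886)/2.6 = 1.11 points.
So u* = 7.09 - 1.11 = 5.98%.

5.98%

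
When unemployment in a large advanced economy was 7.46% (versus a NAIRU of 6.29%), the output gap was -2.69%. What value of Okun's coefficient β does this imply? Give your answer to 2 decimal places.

Okun's law: output gap = -β × (u - u*).
-2.69 = -β × (7.46 - 6.29) = -β × 1.17, so β = 2.69/1.17 = 2.30.

β ≈ 2.30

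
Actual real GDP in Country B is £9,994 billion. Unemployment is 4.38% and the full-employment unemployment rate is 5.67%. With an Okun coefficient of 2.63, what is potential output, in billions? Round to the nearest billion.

Unemployment gap = 4.38 - 5.67 = -1.29 points, so output gap = -2.63 × (-1.29) = 3.3927%.
Since Y = Y* × (1 + gap/100), Y* = 9994/1.033927 ≈ 9666 billion.

£9,666 billion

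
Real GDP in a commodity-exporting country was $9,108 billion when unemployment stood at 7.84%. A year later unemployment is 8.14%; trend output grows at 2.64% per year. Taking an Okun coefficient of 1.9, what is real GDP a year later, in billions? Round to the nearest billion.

Δu = 8.14 - 7.84 = 0.3 points.
Okun's law (growth form): g_Y = g_Y* - β × Δu = 2.64 - 1.9 × (0.30) = 2.64 - 0.57 = 2.07%.
Real GDP in the next year = 9108 × (1 + 2.07/100) = 9108 × 1.0207 ≈ 9297 billion.

$9,297 billion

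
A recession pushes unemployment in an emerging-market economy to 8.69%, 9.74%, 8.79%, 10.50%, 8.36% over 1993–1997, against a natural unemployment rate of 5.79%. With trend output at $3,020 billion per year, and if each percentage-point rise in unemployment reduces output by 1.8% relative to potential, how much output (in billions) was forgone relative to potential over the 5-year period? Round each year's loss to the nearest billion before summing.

$932 billion

Year 1993: gap = -1.8 × (8.69 - 5.79) = -5.22%, loss ≈ 3020 × 5.22/100 ≈ 158.
Year 1994: gap = -1.8 × (9.74 - 5.79) = -7.11%, loss ≈ 3020 × 7.11/100 ≈ 215.
Year 1995: gap = -1.8 × (8.79 - 5.79) = -5.4%, loss ≈ 3020 × 5.4/100 ≈ 163.
Year 1996: gap = -1.8 × (10.5 - 5.79) = -8.478%, loss ≈ 3020 × 8.478/100 ≈ 256.
Year 1997: gap = -1.8 × (8.36 - 5.79) = -4.626%, loss ≈ 3020 × 4.626/100 ≈ 140.
Total lost output = 158 + 215 + 163 + 256 + 140 = 932 billion.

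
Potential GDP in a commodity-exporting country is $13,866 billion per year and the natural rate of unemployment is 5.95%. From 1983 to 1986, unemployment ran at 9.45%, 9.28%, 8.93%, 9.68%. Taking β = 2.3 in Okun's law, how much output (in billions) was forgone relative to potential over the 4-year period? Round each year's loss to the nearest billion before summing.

$4,318 billion

Year 1983: gap = -2.3 × (9.45 - 5.95) = -8.05%, loss ≈ 13866 × 8.05/100 ≈ 1116.
Year 1984: gap = -2.3 × (9.28 - 5.95) = -7.659%, loss ≈ 13866 × 7.659/100 ≈ 1062.
Year 1985: gap = -2.3 × (8.93 - 5.95) = -6.854%, loss ≈ 13866 × 6.854/100 ≈ 950.
Year 1986: gap = -2.3 × (9.68 - 5.95) = -8.579%, loss ≈ 13866 × 8.579/100 ≈ 1190.
Total lost output = 1116 + 1062 + 950 + 1190 = 4318 billion.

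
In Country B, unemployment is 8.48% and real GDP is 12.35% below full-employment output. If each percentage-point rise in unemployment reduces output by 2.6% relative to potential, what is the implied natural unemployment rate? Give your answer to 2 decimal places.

From Okun's law, u - u* = -(output gap)/β = -(-12.35)/2.6 = 4.75 points.
So u* = 8.48 - 4.75 = 3.73%.

3.73%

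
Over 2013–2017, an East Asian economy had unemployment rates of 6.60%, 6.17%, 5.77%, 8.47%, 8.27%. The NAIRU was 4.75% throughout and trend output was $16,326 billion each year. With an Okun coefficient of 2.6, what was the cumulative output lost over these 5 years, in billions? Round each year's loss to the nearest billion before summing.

Year 2013: gap = -2.6 × (6.6 - 4.75) = -4.81%, loss ≈ 16326 × 4.81/100 ≈ 785.
Year 2014: gap = -2.6 × (6.17 - 4.75) = -3.692%, loss ≈ 16326 × 3.692/100 ≈ 603.
Year 2015: gap = -2.6 × (5.77 - 4.75) = -2.652%, loss ≈ 16326 × 2.652/100 ≈ 433.
Year 2016: gap = -2.6 × (8.47 - 4.75) = -9.672%, loss ≈ 16326 × 9.672/100 ≈ 1579.
Year 2017: gap = -2.6 × (8.27 - 4.75) = -9.152%, loss ≈ 16326 × 9.152/100 ≈ 1494.
Total lost output = 785 + 603 + 433 + 1579 + 1494 = 4894 billion.

$4,894 billion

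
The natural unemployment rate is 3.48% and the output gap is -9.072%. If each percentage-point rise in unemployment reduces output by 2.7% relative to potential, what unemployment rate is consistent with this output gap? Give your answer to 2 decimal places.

From Okun's law, u - u* = -(output gap)/β = -(-9.072)/2.7 = 3.36 points.
So u = 3.48 + 3.36 = 6.84%.

6.84%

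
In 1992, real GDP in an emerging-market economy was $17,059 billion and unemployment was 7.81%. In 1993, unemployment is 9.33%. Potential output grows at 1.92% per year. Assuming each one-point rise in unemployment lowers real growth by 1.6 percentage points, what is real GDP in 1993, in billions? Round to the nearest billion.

Δu = 9.33 - 7.81 = 1.52 points.
Okun's law (growth form): g_Y = g_Y* - β × Δu = 1.92 - 1.6 × (1.52) = 1.92 - 2.432 = -0.512%.
Real GDP in the next year = 17059 × (1 - 0.512/100) = 17059 × 0.99488 ≈ 16972 billion.

$16,972 billion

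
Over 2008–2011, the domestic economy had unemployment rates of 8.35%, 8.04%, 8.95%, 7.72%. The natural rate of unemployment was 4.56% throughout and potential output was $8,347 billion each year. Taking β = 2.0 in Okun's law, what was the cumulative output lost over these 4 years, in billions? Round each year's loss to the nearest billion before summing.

Year 2008: gap = -2.0 × (8.35 - 4.56) = -7.58%, loss ≈ 8347 × 7.58/100 ≈ 633.
Year 2009: gap = -2.0 × (8.04 - 4.56) = -6.96%, loss ≈ 8347 × 6.96/100 ≈ 581.
Year 2010: gap = -2.0 × (8.95 - 4.56) = -8.78%, loss ≈ 8347 × 8.78/100 ≈ 733.
Year 2011: gap = -2.0 × (7.72 - 4.56) = -6.32%, loss ≈ 8347 × 6.32/100 ≈ 528.
Total lost output = 633 + 581 + 733 + 528 = 2475 billion.

$2,475 billion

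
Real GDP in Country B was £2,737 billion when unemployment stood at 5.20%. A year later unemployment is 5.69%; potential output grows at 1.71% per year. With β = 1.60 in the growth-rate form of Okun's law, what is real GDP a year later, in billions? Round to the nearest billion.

£2,762 billion

Δu = 5.69 - 5.2 = 0.49 points.
Okun's law (growth form): g_Y = g_Y* - β × Δu = 1.71 - 1.60 × (0.49) = 1.71 - 0.784 = 0.926%.
Real GDP in the next year = 2737 × (1 + 0.926/100) = 2737 × 1.00926 ≈ 2762 billion.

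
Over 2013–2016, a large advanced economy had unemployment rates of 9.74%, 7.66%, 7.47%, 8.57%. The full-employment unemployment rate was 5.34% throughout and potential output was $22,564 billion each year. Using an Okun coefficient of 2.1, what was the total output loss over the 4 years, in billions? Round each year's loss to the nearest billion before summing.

Year 2013: gap = -2.1 × (9.74 - 5.34) = -9.24%, loss ≈ 22564 × 9.24/100 ≈ 2085.
Year 2014: gap = -2.1 × (7.66 - 5.34) = -4.872%, loss ≈ 22564 × 4.872/100 ≈ 1099.
Year 2015: gap = -2.1 × (7.47 - 5.34) = -4.473%, loss ≈ 22564 × 4.473/100 ≈ 1009.
Year 2016: gap = -2.1 × (8.57 - 5.34) = -6.783%, loss ≈ 22564 × 6.783/100 ≈ 1531.
Total lost output = 2085 + 1099 + 1009 + 1531 = 5724 billion.

$5,724 billion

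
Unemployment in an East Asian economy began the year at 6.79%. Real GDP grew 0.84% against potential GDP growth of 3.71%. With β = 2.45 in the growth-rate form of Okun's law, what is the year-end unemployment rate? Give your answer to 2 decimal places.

Growth-rate Okun's law: g_Y = g_Y* - β × Δu, so Δu = (g_Y* - g_Y)/β.
Δu = (3.71 - 0.84)/2.45 = 2.87/2.45 = 1.17 percentage points.
Year-end unemployment = 6.79 + 1.17 = 7.96%.

7.96%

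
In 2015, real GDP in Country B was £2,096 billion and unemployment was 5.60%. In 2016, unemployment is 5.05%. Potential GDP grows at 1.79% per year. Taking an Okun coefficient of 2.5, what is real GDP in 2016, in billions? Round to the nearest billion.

£2,162 billion

Δu = 5.05 - 5.6 = -0.55 points.
Okun's law (growth form): g_Y = g_Y* - β × Δu = 1.79 - 2.5 × (-0.55) = 1.79 + 1.375 = 3.165%.
Real GDP in the next year = 2096 × (1 + 3.165/100) = 2096 × 1.03165 ≈ 2162 billion.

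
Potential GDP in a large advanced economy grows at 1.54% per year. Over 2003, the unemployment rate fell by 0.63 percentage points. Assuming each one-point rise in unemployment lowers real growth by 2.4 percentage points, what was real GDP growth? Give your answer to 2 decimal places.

3.05%

Growth-rate Okun's law: g_Y = g_Y* - β × Δu.
g_Y = 1.54 - 2.4 × (-0.63) = 1.54 + 1.512 = 3.052%, i.e. 3.05% to 2 d.p.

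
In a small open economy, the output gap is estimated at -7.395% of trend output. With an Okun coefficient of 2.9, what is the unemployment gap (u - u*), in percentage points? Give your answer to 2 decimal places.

2.55 percentage points

Okun's law: output gap = -β × (u - u*), so u - u* = -(output gap)/β.
u - u* = -(-7.395)/2.9 = 2.55 percentage points.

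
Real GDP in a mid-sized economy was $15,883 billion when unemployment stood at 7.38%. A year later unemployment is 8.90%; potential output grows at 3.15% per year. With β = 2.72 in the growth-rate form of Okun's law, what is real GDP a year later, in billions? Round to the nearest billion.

$15,727 billion

Δu = 8.9 - 7.38 = 1.52 points.
Okun's law (growth form): g_Y = g_Y* - β × Δu = 3.15 - 2.72 × (1.52) = 3.15 - 4.1344 = -0.9844%.
Real GDP in the next year = 15883 × (1 - 0.9844/100) = 15883 × 0.990156 ≈ 15727 billion.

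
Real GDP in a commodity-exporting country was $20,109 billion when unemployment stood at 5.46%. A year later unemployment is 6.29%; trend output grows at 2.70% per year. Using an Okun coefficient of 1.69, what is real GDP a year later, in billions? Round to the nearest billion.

Δu = 6.29 - 5.46 = 0.83 points.
Okun's law (growth form): g_Y = g_Y* - β × Δu = 2.70 - 1.69 × (0.83) = 2.7 - 1.4027 = 1.2973%.
Real GDP in the next year = 20109 × (1 + 1.2973/100) = 20109 × 1.012973 ≈ 20370 billion.

$20,370 billion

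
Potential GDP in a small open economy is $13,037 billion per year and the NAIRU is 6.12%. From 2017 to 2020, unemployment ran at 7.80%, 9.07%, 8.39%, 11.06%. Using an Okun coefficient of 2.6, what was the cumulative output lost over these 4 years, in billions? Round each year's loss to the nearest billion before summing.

Year 2017: gap = -2.6 × (7.8 - 6.12) = -4.368%, loss ≈ 13037 × 4.368/100 ≈ 569.
Year 2018: gap = -2.6 × (9.07 - 6.12) = -7.67%, loss ≈ 13037 × 7.67/100 ≈ 1000.
Year 2019: gap = -2.6 × (8.39 - 6.12) = -5.902%, loss ≈ 13037 × 5.902/100 ≈ 769.
Year 2020: gap = -2.6 × (11.06 - 6.12) = -12.844%, loss ≈ 13037 × 12.844/100 ≈ 1674.
Total lost output = 569 + 1000 + 769 + 1674 = 4012 billion.

$4,012 billion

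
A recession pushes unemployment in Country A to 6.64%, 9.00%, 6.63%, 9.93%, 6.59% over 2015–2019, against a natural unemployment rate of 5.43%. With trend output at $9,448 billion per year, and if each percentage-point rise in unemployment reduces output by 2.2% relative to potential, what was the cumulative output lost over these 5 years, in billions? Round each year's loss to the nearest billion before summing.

$2,419 billion

Year 2015: gap = -2.2 × (6.64 - 5.43) = -2.662%, loss ≈ 9448 × 2.662/100 ≈ 252.
Year 2016: gap = -2.2 × (9 - 5.43) = -7.854%, loss ≈ 9448 × 7.854/100 ≈ 742.
Year 2017: gap = -2.2 × (6.63 - 5.43) = -2.64%, loss ≈ 9448 × 2.64/100 ≈ 249.
Year 2018: gap = -2.2 × (9.93 - 5.43) = -9.9%, loss ≈ 9448 × 9.9/100 ≈ 935.
Year 2019: gap = -2.2 × (6.59 - 5.43) = -2.552%, loss ≈ 9448 × 2.552/100 ≈ 241.
Total lost output = 252 + 742 + 249 + 935 + 241 = 2419 billion.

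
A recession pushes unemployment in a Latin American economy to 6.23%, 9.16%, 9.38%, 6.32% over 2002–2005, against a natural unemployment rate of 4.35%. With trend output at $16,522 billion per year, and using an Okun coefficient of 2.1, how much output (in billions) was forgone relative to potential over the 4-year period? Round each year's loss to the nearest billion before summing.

$4,750 billion

Year 2002: gap = -2.1 × (6.23 - 4.35) = -3.948%, loss ≈ 16522 × 3.948/100 ≈ 652.
Year 2003: gap = -2.1 × (9.16 - 4.35) = -10.101%, loss ≈ 16522 × 10.101/100 ≈ 1669.
Year 2004: gap = -2.1 × (9.38 - 4.35) = -10.563%, loss ≈ 16522 × 10.563/100 ≈ 1745.
Year 2005: gap = -2.1 × (6.32 - 4.35) = -4.137%, loss ≈ 16522 × 4.137/100 ≈ 684.
Total lost output = 652 + 1669 + 1745 + 684 = 4750 billion.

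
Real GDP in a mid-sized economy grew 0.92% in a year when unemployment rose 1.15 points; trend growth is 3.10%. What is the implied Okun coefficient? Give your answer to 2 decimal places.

β ≈ 1.90

Growth form: g_Y = g_Y* - β × Δu, so β = (g_Y* - g_Y)/Δu.
β = (3.1 - 0.92)/1.15 = 2.18/1.15 = 1.90.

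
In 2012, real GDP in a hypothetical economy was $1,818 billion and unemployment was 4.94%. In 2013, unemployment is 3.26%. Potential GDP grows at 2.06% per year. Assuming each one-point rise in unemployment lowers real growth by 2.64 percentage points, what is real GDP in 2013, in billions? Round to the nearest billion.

$1,936 billion

Δu = 3.26 - 4.94 = -1.68 points.
Okun's law (growth form): g_Y = g_Y* - β × Δu = 2.06 - 2.64 × (-1.68) = 2.06 + 4.4352 = 6.4952%.
Real GDP in the next year = 1818 × (1 + 6.4952/100) = 1818 × 1.064952 ≈ 1936 billion.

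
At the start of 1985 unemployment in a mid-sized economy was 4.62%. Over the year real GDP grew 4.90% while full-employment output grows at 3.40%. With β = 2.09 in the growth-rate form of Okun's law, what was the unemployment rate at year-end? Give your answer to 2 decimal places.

Growth-rate Okun's law: g_Y = g_Y* - β × Δu, so Δu = (g_Y* - g_Y)/β.
Δu = (3.4 - 4.9)/2.09 = -1.5/2.09 = -0.72 percentage points.
Year-end unemployment = 4.62 - 0.72 = 3.90%.

3.90%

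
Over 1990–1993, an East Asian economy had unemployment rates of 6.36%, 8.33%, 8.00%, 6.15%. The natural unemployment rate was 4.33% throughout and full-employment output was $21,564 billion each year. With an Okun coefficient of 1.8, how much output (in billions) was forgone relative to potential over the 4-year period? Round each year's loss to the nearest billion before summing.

Year 1990: gap = -1.8 × (6.36 - 4.33) = -3.654%, loss ≈ 21564 × 3.654/100 ≈ 788.
Year 1991: gap = -1.8 × (8.33 - 4.33) = -7.2%, loss ≈ 21564 × 7.2/100 ≈ 1553.
Year 1992: gap = -1.8 × (8 - 4.33) = -6.606%, loss ≈ 21564 × 6.606/100 ≈ 1425.
Year 1993: gap = -1.8 × (6.15 - 4.33) = -3.276%, loss ≈ 21564 × 3.276/100 ≈ 706.
Total lost output = 788 + 1553 + 1425 + 706 = 4472 billion.

$4,472 billion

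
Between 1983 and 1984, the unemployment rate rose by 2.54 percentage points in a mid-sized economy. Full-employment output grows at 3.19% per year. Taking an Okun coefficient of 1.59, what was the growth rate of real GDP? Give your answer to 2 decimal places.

-0.85%

Growth-rate Okun's law: g_Y = g_Y* - β × Δu.
g_Y = 3.19 - 1.59 × (2.54) = 3.19 - 4.0386 = -0.8486%, i.e. -0.85% to 2 d.p.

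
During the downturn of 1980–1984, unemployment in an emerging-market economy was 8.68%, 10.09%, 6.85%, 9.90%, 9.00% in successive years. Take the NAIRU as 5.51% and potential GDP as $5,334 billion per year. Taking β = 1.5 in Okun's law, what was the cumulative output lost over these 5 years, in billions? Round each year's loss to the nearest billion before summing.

Year 1980: gap = -1.5 × (8.68 - 5.51) = -4.755%, loss ≈ 5334 × 4.755/100 ≈ 254.
Year 1981: gap = -1.5 × (10.09 - 5.51) = -6.87%, loss ≈ 5334 × 6.87/100 ≈ 366.
Year 1982: gap = -1.5 × (6.85 - 5.51) = -2.01%, loss ≈ 5334 × 2.01/100 ≈ 107.
Year 1983: gap = -1.5 × (9.9 - 5.51) = -6.585%, loss ≈ 5334 × 6.585/100 ≈ 351.
Year 1984: gap = -1.5 × (9 - 5.51) = -5.235%, loss ≈ 5334 × 5.235/100 ≈ 279.
Total lost output = 254 + 366 + 107 + 351 + 279 = 1357 billion.

$1,357 billion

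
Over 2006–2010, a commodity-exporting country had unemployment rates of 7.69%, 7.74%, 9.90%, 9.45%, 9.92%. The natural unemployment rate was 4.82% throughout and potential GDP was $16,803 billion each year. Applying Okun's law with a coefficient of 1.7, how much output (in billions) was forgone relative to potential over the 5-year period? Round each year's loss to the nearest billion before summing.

$5,885 billion

Year 2006: gap = -1.7 × (7.69 - 4.82) = -4.879%, loss ≈ 16803 × 4.879/100 ≈ 820.
Year 2007: gap = -1.7 × (7.74 - 4.82) = -4.964%, loss ≈ 16803 × 4.964/100 ≈ 834.
Year 2008: gap = -1.7 × (9.9 - 4.82) = -8.636%, loss ≈ 16803 × 8.636/100 ≈ 1451.
Year 2009: gap = -1.7 × (9.45 - 4.82) = -7.871%, loss ≈ 16803 × 7.871/100 ≈ 1323.
Year 2010: gap = -1.7 × (9.92 - 4.82) = -8.67%, loss ≈ 16803 × 8.67/100 ≈ 1457.
Total lost output = 820 + 834 + 1451 + 1323 + 1457 = 5885 billion.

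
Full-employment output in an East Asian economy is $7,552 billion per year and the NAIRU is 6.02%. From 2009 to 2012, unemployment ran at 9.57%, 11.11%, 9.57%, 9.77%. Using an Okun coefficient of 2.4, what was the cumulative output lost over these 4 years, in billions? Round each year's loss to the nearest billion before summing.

$2,889 billion

Year 2009: gap = -2.4 × (9.57 - 6.02) = -8.52%, loss ≈ 7552 × 8.52/100 ≈ 643.
Year 2010: gap = -2.4 × (11.11 - 6.02) = -12.216%, loss ≈ 7552 × 12.216/100 ≈ 923.
Year 2011: gap = -2.4 × (9.57 - 6.02) = -8.52%, loss ≈ 7552 × 8.52/100 ≈ 643.
Year 2012: gap = -2.4 × (9.77 - 6.02) = -9%, loss ≈ 7552 × 9/100 ≈ 680.
Total lost output = 643 + 923 + 643 + 680 = 2889 billion.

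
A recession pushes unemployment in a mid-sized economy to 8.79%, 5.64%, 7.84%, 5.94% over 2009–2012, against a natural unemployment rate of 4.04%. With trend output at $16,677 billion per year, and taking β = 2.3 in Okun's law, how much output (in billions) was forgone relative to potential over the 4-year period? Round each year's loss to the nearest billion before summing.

$4,623 billion

Year 2009: gap = -2.3 × (8.79 - 4.04) = -10.925%, loss ≈ 16677 × 10.925/100 ≈ 1822.
Year 2010: gap = -2.3 × (5.64 - 4.04) = -3.68%, loss ≈ 16677 × 3.68/100 ≈ 614.
Year 2011: gap = -2.3 × (7.84 - 4.04) = -8.74%, loss ≈ 16677 × 8.74/100 ≈ 1458.
Year 2012: gap = -2.3 × (5.94 - 4.04) = -4.37%, loss ≈ 16677 × 4.37/100 ≈ 729.
Total lost output = 1822 + 614 + 1458 + 729 = 4623 billion.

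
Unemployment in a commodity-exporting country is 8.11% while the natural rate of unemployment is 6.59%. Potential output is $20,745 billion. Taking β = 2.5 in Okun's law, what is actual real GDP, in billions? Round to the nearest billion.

Unemployment gap = 8.11 - 6.59 = 1.52 points, so the output gap is -2.5 × 1.52 = -3.8%.
Actual GDP = 20745 × (1 - 3.8/100) = 20745 × 0.962 ≈ 19957 billion.

$19,957 billion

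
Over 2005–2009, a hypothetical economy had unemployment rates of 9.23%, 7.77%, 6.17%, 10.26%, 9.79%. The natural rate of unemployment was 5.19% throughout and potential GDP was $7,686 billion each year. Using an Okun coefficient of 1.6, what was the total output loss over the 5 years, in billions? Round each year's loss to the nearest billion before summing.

Year 2005: gap = -1.6 × (9.23 - 5.19) = -6.464%, loss ≈ 7686 × 6.464/100 ≈ 497.
Year 2006: gap = -1.6 × (7.77 - 5.19) = -4.128%, loss ≈ 7686 × 4.128/100 ≈ 317.
Year 2007: gap = -1.6 × (6.17 - 5.19) = -1.568%, loss ≈ 7686 × 1.568/100 ≈ 121.
Year 2008: gap = -1.6 × (10.26 - 5.19) = -8.112%, loss ≈ 7686 × 8.112/100 ≈ 623.
Year 2009: gap = -1.6 × (9.79 - 5.19) = -7.36%, loss ≈ 7686 × 7.36/100 ≈ 566.
Total lost output = 497 + 317 + 121 + 623 + 566 = 2124 billion.

$2,124 billion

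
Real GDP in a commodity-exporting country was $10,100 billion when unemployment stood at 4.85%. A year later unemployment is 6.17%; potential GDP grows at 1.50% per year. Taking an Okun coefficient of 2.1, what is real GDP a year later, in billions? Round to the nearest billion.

$9,972 billion

Δu = 6.17 - 4.85 = 1.32 points.
Okun's law (growth form): g_Y = g_Y* - β × Δu = 1.50 - 2.1 × (1.32) = 1.5 - 2.772 = -1.272%.
Real GDP in the next year = 10100 × (1 - 1.272/100) = 10100 × 0.98728 ≈ 9972 billion.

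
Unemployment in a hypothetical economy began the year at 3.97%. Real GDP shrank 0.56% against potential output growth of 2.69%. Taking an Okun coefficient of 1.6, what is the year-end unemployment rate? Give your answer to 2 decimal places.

6.00%

Growth-rate Okun's law: g_Y = g_Y* - β × Δu, so Δu = (g_Y* - g_Y)/β.
Δu = (2.69 + 0.56)/1.6 = 3.25/1.6 = 2.03 percentage points.
Year-end unemployment = 3.97 + 2.03 = 6.00%.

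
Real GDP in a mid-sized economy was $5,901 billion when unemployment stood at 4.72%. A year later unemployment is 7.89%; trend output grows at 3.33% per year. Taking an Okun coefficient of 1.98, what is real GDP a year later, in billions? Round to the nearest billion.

$5,727 billion

Δu = 7.89 - 4.72 = 3.17 points.
Okun's law (growth form): g_Y = g_Y* - β × Δu = 3.33 - 1.98 × (3.17) = 3.33 - 6.2766 = -2.9466%.
Real GDP in the next year = 5901 × (1 - 2.9466/100) = 5901 × 0.970534 ≈ 5727 billion.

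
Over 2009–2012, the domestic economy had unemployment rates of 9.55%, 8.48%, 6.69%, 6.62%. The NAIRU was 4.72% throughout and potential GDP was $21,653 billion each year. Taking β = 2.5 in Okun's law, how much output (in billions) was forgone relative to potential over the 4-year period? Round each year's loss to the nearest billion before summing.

$6,745 billion

Year 2009: gap = -2.5 × (9.55 - 4.72) = -12.075%, loss ≈ 21653 × 12.075/100 ≈ 2615.
Year 2010: gap = -2.5 × (8.48 - 4.72) = -9.4%, loss ≈ 21653 × 9.4/100 ≈ 2035.
Year 2011: gap = -2.5 × (6.69 - 4.72) = -4.925%, loss ≈ 21653 × 4.925/100 ≈ 1066.
Year 2012: gap = -2.5 × (6.62 - 4.72) = -4.75%, loss ≈ 21653 × 4.75/100 ≈ 1029.
Total lost output = 2615 + 2035 + 1066 + 1029 = 6745 billion.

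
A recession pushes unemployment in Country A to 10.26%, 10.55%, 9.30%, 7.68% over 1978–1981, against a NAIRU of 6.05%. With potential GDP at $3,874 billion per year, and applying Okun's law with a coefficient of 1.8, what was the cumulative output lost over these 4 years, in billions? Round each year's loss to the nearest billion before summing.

$949 billion

Year 1978: gap = -1.8 × (10.26 - 6.05) = -7.578%, loss ≈ 3874 × 7.578/100 ≈ 294.
Year 1979: gap = -1.8 × (10.55 - 6.05) = -8.1%, loss ≈ 3874 × 8.1/100 ≈ 314.
Year 1980: gap = -1.8 × (9.3 - 6.05) = -5.85%, loss ≈ 3874 × 5.85/100 ≈ 227.
Year 1981: gap = -1.8 × (7.68 - 6.05) = -2.934%, loss ≈ 3874 × 2.934/100 ≈ 114.
Total lost output = 294 + 314 + 227 + 114 = 949 billion.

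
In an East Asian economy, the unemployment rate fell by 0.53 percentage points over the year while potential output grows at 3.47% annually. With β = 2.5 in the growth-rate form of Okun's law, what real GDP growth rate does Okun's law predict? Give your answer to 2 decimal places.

4.80%

Growth-rate Okun's law: g_Y = g_Y* - β × Δu.
g_Y = 3.47 - 2.5 × (-0.53) = 3.47 + 1.325 = 4.795%, i.e. 4.80% to 2 d.p.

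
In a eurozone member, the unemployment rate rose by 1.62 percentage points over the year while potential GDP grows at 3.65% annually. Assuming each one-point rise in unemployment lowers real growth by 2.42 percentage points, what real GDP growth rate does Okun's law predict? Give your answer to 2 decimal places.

-0.27%

Growth-rate Okun's law: g_Y = g_Y* - β × Δu.
g_Y = 3.65 - 2.42 × (1.62) = 3.65 - 3.9204 = -0.2704%, i.e. -0.27% to 2 d.p.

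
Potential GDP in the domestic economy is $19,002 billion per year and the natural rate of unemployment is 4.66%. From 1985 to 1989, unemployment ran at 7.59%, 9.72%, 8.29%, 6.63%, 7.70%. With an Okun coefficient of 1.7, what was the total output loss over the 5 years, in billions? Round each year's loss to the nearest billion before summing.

$5,372 billion

Year 1985: gap = -1.7 × (7.59 - 4.66) = -4.981%, loss ≈ 19002 × 4.981/100 ≈ 946.
Year 1986: gap = -1.7 × (9.72 - 4.66) = -8.602%, loss ≈ 19002 × 8.602/100 ≈ 1635.
Year 1987: gap = -1.7 × (8.29 - 4.66) = -6.171%, loss ≈ 19002 × 6.171/100 ≈ 1173.
Year 1988: gap = -1.7 × (6.63 - 4.66) = -3.349%, loss ≈ 19002 × 3.349/100 ≈ 636.
Year 1989: gap = -1.7 × (7.7 - 4.66) = -5.168%, loss ≈ 19002 × 5.168/100 ≈ 982.
Total lost output = 946 + 1635 + 1173 + 636 + 982 = 5372 billion.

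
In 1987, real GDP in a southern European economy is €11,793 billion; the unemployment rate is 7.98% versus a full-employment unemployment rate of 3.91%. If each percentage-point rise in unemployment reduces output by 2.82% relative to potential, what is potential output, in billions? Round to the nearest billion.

€13,322 billion

Unemployment gap = 7.98 - 3.91 = 4.07 points, so output gap = -2.82 × 4.07 = -11.4774%.
Since Y = Y* × (1 + gap/100), Y* = 11793/0.885226 ≈ 13322 billion.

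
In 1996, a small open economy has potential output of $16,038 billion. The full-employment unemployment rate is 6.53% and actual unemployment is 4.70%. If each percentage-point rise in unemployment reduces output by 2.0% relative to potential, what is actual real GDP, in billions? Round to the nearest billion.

$16,625 billion

Unemployment gap = 4.7 - 6.53 = -1.83 points, so the output gap is -2 × (-1.83) = 3.66%.
Actual GDP = 16038 × (1 + 3.66/100) = 16038 × 1.0366 ≈ 16625 billion.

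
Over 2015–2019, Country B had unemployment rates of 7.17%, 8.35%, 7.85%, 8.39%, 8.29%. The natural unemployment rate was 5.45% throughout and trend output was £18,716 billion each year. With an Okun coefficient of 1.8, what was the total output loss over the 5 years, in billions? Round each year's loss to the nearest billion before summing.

£4,312 billion

Year 2015: gap = -1.8 × (7.17 - 5.45) = -3.096%, loss ≈ 18716 × 3.096/100 ≈ 579.
Year 2016: gap = -1.8 × (8.35 - 5.45) = -5.22%, loss ≈ 18716 × 5.22/100 ≈ 977.
Year 2017: gap = -1.8 × (7.85 - 5.45) = -4.32%, loss ≈ 18716 × 4.32/100 ≈ 809.
Year 2018: gap = -1.8 × (8.39 - 5.45) = -5.292%, loss ≈ 18716 × 5.292/100 ≈ 990.
Year 2019: gap = -1.8 × (8.29 - 5.45) = -5.112%, loss ≈ 18716 × 5.112/100 ≈ 957.
Total lost output = 579 + 977 + 809 + 990 + 957 = 4312 billion.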